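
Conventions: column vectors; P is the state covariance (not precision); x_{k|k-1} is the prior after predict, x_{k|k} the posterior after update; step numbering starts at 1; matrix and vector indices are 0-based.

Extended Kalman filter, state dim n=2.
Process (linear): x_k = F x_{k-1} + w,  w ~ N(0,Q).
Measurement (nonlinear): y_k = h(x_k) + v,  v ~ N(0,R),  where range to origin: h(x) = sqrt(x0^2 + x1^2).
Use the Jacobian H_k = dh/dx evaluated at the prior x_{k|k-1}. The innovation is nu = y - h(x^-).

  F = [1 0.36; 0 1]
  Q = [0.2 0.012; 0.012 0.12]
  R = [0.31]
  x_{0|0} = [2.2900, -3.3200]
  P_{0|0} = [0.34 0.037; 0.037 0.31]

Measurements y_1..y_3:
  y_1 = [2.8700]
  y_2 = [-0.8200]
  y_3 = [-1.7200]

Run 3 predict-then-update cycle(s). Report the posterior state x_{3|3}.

step 1: x^-=[1.0948, -3.3200]  P^-=[0.6068 0.1606; 0.1606 0.4300]  H_jac=[0.3132 -0.9497]  S=[0.6618]  K=[0.0567; -0.5411]  nu=[-0.6259]  x^+=[1.0593, -2.9814]  P^+=[0.6047 0.1809; 0.1809 0.2363]
step 2: x^-=[-0.0140, -2.9814]  P^-=[0.9656 0.2780; 0.2780 0.3563]  H_jac=[-0.0047 -1.0000]  S=[0.6689]  K=[-0.4223; -0.5346]  nu=[-3.8014]  x^+=[1.5914, -0.9493]  P^+=[0.8463 0.1270; 0.1270 0.1651]
step 3: x^-=[1.2497, -0.9493]  P^-=[1.1591 0.1984; 0.1984 0.2851]  H_jac=[0.7963 -0.6049]  S=[0.9582]  K=[0.8380; -0.0151]  nu=[-3.2893]  x^+=[-1.5069, -0.8995]  P^+=[0.4862 0.2105; 0.2105 0.2849]

x_post = [-1.5069, -0.8995]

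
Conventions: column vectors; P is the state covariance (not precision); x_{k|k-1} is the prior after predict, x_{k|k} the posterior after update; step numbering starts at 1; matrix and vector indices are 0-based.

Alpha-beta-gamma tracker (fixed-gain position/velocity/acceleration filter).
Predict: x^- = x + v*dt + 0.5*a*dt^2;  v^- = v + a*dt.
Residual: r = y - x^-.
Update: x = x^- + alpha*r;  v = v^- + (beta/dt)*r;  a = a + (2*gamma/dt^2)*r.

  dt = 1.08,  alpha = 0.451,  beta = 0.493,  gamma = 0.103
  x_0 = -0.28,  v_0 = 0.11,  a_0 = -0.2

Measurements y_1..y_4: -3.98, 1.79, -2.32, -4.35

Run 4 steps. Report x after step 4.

step 1: x_pred=-0.2778  r=-3.7022  x^+=-1.9475  v^+=-1.7960  a^+=-0.8538
step 2: x_pred=-4.3851  r=6.1751  x^+=-1.6001  v^+=0.1007  a^+=0.2368
step 3: x_pred=-1.3533  r=-0.9667  x^+=-1.7893  v^+=-0.0849  a^+=0.0660
step 4: x_pred=-1.8424  r=-2.5076  x^+=-2.9734  v^+=-1.1582  a^+=-0.3768

x_post = -2.9734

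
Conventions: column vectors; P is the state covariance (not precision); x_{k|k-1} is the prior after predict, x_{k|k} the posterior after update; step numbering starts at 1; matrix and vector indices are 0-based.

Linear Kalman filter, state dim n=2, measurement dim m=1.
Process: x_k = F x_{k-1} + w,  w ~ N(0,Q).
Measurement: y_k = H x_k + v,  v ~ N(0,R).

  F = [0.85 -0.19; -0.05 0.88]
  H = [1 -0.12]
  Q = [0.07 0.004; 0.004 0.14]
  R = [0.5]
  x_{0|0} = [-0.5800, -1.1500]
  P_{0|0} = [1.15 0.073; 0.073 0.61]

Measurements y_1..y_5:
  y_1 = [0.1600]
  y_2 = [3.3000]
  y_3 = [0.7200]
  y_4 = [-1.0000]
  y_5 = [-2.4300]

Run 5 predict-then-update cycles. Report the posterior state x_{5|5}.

step 1: x^-=[-0.2745, -0.9830]  P^-=[0.8993 -0.0916; -0.0916 0.6088]  S=[1.4301]  K=[0.6366; -0.1151]  nu=[0.3165]  x^+=[-0.0730, -1.0194]  P^+=[0.3199 0.0132; 0.0132 0.5899]
step 2: x^-=[0.1316, -0.8935]  P^-=[0.3181 -0.0982; -0.0982 0.5964]  S=[0.8503]  K=[0.3880; -0.1997]  nu=[3.0611]  x^+=[1.3194, -1.5047]  P^+=[0.1901 -0.0323; -0.0323 0.5625]
step 3: x^-=[1.4073, -1.3901]  P^-=[0.2381 -0.1226; -0.1226 0.5790]  S=[0.7759]  K=[0.3259; -0.2476]  nu=[-0.8542]  x^+=[1.1290, -1.1786]  P^+=[0.1557 -0.0600; -0.0600 0.5314]
step 4: x^-=[1.1836, -1.0936]  P^-=[0.2211 -0.1369; -0.1369 0.5572]  S=[0.7620]  K=[0.3117; -0.2675]  nu=[-2.3148]  x^+=[0.4620, -0.4745]  P^+=[0.1470 -0.0734; -0.0734 0.5027]
step 5: x^-=[0.4829, -0.4407]  P^-=[0.2181 -0.1419; -0.1419 0.5361]  S=[0.7599]  K=[0.3094; -0.2714]  nu=[-2.9658]  x^+=[-0.4348, 0.3643]  P^+=[0.1453 -0.0781; -0.0781 0.4801]

x_post = [-0.4348, 0.3643]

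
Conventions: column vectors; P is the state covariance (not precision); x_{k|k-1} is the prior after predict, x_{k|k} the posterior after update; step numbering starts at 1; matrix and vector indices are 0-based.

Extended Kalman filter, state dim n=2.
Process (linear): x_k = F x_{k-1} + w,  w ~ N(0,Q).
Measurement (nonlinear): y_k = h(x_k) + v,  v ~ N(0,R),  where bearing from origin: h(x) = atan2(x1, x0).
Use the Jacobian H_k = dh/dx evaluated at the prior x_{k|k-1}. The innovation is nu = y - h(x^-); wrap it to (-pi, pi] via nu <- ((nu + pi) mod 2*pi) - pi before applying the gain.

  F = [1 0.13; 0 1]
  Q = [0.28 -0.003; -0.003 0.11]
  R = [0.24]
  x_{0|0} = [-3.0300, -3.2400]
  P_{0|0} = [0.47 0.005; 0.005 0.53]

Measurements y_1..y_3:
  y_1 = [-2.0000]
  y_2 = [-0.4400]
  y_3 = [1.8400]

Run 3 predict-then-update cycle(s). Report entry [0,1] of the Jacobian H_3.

step 1: x^-=[-3.4512, -3.2400]  P^-=[0.7603 0.0709; 0.0709 0.6400]  H_jac=[0.1446 -0.1540]  S=[0.2679]  K=[0.3695; -0.3296]  nu=[0.3877]  x^+=[-3.3079, -3.3678]  P^+=[0.7237 0.1035; 0.1035 0.6109]
step 2: x^-=[-3.7457, -3.3678]  P^-=[1.0409 0.1800; 0.1800 0.7209]  H_jac=[0.1327 -0.1476]  S=[0.2670]  K=[0.4180; -0.3091]  nu=[1.9693]  x^+=[-2.9226, -3.9766]  P^+=[0.9943 0.2145; 0.2145 0.6954]
step 3: x^-=[-3.4396, -3.9766]  P^-=[1.3418 0.3018; 0.3018 0.8054]  H_jac=[0.1439 -0.1244]  S=[0.2694]  K=[0.5770; -0.2108]  nu=[-2.1593]  x^+=[-4.6855, -3.5215]  P^+=[1.2521 0.3346; 0.3346 0.7934]

H_jac[0,1] = -0.1244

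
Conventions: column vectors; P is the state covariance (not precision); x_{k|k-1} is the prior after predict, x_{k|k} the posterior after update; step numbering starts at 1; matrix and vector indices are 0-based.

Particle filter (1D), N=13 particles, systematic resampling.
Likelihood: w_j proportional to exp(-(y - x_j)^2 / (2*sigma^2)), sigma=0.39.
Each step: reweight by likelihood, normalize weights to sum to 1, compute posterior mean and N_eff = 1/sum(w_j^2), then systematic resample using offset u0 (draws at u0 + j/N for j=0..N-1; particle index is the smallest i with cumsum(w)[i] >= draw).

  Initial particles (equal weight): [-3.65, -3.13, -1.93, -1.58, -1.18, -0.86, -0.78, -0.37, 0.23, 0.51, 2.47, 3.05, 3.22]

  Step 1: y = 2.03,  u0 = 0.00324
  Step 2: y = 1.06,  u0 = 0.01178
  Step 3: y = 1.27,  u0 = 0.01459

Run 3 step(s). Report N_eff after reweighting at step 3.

N_eff = 13.0000

step 1: w=[0.0000, 0.0000, 0.0000, 0.0000, 0.0000, 0.0000, 0.0000, 0.0000, 0.0000, 0.0009, 0.9253, 0.0572, 0.0166]  mean=2.5138  Neff=1.1633  idx=[10, 10, 10, 10, 10, 10, 10, 10, 10, 10, 10, 10, 11]
step 2: w=[0.0833, 0.0833, 0.0833, 0.0833, 0.0833, 0.0833, 0.0833, 0.0833, 0.0833, 0.0833, 0.0833, 0.0833, 0.0001]  mean=2.4701  Neff=12.0031  idx=[0, 1, 1, 2, 3, 4, 5, 6, 7, 8, 9, 10, 11]
step 3: w=[0.0769, 0.0769, 0.0769, 0.0769, 0.0769, 0.0769, 0.0769, 0.0769, 0.0769, 0.0769, 0.0769, 0.0769, 0.0769]  mean=2.4700  Neff=13.0000  idx=[0, 1, 2, 3, 4, 5, 6, 7, 8, 9, 10, 11, 12]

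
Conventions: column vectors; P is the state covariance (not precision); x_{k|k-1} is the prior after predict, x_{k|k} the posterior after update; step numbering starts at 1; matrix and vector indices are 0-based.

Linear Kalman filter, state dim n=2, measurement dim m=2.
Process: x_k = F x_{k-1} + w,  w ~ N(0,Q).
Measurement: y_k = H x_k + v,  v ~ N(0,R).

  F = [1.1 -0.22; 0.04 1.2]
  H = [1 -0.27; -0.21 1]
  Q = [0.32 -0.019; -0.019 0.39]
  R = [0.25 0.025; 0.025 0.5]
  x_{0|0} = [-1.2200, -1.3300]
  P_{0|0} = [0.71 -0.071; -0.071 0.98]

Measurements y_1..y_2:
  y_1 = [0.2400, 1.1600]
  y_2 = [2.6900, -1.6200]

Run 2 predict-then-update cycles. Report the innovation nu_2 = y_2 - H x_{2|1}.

innov = [2.9373, -1.9747]

step 1: x^-=[-1.0494, -1.6448]  P^-=[1.2609 -0.3396; -0.3396 1.7955]  S=[1.8252 -1.0834; -1.0834 2.4937]  K=[0.8048 0.1073; -0.0098 0.7443]  nu=[0.8453, 2.5844]  x^+=[-0.0919, 0.2706]  P^+=[0.2372 0.1236; 0.1236 0.3979]
step 2: x^-=[-0.1606, 0.3210]  P^-=[0.5665 0.0484; 0.0484 0.9752]  S=[0.8614 -0.3061; -0.3061 1.4798]  K=[0.6751 0.0920; -0.0191 0.6482]  nu=[2.9373, -1.9747]  x^+=[1.6408, -1.0151]  P^+=[0.1994 0.1047; 0.1047 0.3456]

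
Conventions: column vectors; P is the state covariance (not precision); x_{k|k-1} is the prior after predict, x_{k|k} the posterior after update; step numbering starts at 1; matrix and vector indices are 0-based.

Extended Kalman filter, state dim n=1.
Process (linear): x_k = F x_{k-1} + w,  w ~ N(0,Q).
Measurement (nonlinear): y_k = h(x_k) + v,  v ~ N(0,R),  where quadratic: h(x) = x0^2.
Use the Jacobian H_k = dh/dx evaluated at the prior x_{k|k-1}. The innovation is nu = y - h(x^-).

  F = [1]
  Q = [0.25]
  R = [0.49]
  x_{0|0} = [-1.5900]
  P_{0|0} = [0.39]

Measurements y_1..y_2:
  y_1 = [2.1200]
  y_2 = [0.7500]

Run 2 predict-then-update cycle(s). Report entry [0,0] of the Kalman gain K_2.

step 1: x^-=[-1.5900]  P^-=[0.6400]  H_jac=[-3.1800]  S=[6.9619]  K=[-0.2923]  nu=[-0.4081]  x^+=[-1.4707]  P^+=[0.0450]
step 2: x^-=[-1.4707]  P^-=[0.2950]  H_jac=[-2.9414]  S=[3.0427]  K=[-0.2852]  nu=[-1.4130]  x^+=[-1.0677]  P^+=[0.0475]

K[0,0] = -0.2852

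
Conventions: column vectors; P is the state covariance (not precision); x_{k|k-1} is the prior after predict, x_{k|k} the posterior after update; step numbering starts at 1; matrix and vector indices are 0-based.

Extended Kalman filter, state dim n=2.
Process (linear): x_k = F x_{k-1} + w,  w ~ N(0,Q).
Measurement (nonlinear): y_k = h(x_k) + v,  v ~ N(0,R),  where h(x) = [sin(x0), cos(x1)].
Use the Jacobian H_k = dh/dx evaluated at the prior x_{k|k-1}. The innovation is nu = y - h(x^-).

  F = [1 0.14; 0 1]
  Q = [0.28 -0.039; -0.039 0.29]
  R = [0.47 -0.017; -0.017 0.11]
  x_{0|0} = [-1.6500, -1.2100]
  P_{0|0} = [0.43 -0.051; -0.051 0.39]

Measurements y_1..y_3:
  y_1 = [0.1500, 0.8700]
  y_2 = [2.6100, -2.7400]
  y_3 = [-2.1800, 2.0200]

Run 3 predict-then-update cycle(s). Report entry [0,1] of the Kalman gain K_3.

K[0,1] = 0.0414

step 1: x^-=[-1.8194, -1.2100]  P^-=[0.7034 -0.0354; -0.0354 0.6800]  H_jac=[-0.2461 0.0000; 0.0000 0.9356]  S=[0.5126 -0.0089; -0.0089 0.7053]  K=[-0.3385 -0.0512; 0.0326 0.9025]  nu=[1.1193, 0.5170]  x^+=[-2.2248, -0.7070]  P^+=[0.6431 0.0001; 0.0001 0.1055]
step 2: x^-=[-2.3237, -0.7070]  P^-=[0.9252 -0.0241; -0.0241 0.3955]  H_jac=[-0.6838 0.0000; 0.0000 0.6495]  S=[0.9026 -0.0063; -0.0063 0.2769]  K=[-0.7014 -0.0725; 0.0247 0.9285]  nu=[3.3397, -3.5003]  x^+=[-4.4125, -3.8743]  P^+=[0.4803 0.0061; 0.0061 0.1566]
step 3: x^-=[-4.9549, -3.8743]  P^-=[0.7651 -0.0110; -0.0110 0.4466]  H_jac=[0.2401 0.0000; 0.0000 -0.6689]  S=[0.5141 -0.0152; -0.0152 0.3098]  K=[0.3586 0.0414; -0.0338 -0.9659]  nu=[-3.1507, 2.7634]  x^+=[-5.9704, -6.4370]  P^+=[0.6989 0.0023; 0.0023 0.1580]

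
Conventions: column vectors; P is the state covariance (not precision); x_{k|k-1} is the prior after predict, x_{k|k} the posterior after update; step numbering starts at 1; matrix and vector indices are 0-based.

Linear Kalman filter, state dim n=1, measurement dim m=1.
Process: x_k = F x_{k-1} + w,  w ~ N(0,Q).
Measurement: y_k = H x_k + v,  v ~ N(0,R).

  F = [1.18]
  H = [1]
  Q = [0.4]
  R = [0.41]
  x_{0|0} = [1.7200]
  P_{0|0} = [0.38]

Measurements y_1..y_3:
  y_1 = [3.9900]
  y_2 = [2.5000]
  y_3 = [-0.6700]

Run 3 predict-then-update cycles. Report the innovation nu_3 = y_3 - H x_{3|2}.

innov = [-4.2217]

step 1: x^-=[2.0296]  P^-=[0.9291]  S=[1.3391]  K=[0.6938]  nu=[1.9604]  x^+=[3.3898]  P^+=[0.2845]
step 2: x^-=[3.9999]  P^-=[0.7961]  S=[1.2061]  K=[0.6601]  nu=[-1.4999]  x^+=[3.0099]  P^+=[0.2706]
step 3: x^-=[3.5517]  P^-=[0.7768]  S=[1.1868]  K=[0.6545]  nu=[-4.2217]  x^+=[0.7884]  P^+=[0.2684]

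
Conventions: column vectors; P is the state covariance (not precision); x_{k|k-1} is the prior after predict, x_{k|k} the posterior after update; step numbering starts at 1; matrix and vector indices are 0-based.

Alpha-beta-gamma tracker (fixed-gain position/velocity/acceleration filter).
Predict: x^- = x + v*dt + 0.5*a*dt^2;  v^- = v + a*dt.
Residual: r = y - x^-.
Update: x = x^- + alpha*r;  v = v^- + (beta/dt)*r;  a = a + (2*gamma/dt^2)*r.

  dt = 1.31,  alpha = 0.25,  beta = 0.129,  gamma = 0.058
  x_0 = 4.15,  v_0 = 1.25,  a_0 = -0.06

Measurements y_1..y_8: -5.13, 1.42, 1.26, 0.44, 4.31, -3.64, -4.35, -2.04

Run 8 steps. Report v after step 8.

step 1: x_pred=5.7360  r=-10.8660  x^+=3.0195  v^+=0.1014  a^+=-0.7945
step 2: x_pred=2.4706  r=-1.0506  x^+=2.2080  v^+=-1.0429  a^+=-0.8655
step 3: x_pred=0.0992  r=1.1608  x^+=0.3894  v^+=-2.0624  a^+=-0.7870
step 4: x_pred=-2.9876  r=3.4276  x^+=-2.1307  v^+=-2.7558  a^+=-0.5554
step 5: x_pred=-6.2174  r=10.5274  x^+=-3.5855  v^+=-2.4467  a^+=0.1563
step 6: x_pred=-6.6566  r=3.0166  x^+=-5.9025  v^+=-1.9449  a^+=0.3602
step 7: x_pred=-8.1413  r=3.7913  x^+=-7.1935  v^+=-1.0998  a^+=0.6164
step 8: x_pred=-8.1053  r=6.0653  x^+=-6.5890  v^+=0.3050  a^+=1.0264

v_post = 0.3050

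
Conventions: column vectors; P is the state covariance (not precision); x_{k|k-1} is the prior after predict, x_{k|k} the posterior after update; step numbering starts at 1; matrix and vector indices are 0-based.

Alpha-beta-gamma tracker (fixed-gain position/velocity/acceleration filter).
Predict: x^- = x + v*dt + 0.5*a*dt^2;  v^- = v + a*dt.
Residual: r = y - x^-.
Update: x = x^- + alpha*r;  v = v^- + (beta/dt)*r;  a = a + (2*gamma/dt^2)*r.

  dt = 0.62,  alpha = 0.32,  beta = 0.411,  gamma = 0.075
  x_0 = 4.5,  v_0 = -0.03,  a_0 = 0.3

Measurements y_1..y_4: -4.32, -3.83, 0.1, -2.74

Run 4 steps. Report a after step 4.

a_post = 2.3109

step 1: x_pred=4.5391  r=-8.8591  x^+=1.7042  v^+=-5.7167  a^+=-3.1570
step 2: x_pred=-2.4470  r=-1.3830  x^+=-2.8895  v^+=-8.5908  a^+=-3.6967
step 3: x_pred=-8.9264  r=9.0264  x^+=-6.0379  v^+=-4.8992  a^+=-0.1744
step 4: x_pred=-9.1089  r=6.3689  x^+=-7.0709  v^+=-0.7853  a^+=2.3109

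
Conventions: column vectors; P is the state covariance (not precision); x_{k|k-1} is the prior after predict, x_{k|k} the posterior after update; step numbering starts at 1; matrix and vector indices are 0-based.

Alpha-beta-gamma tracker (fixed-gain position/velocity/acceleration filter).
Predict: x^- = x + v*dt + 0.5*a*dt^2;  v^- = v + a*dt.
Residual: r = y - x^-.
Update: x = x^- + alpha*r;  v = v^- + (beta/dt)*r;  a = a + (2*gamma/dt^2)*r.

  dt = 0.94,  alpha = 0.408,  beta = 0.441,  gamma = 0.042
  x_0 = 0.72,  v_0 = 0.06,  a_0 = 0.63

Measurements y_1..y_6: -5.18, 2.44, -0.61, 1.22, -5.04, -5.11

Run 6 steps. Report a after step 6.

a_post = -0.4598

step 1: x_pred=1.0547  r=-6.2347  x^+=-1.4890  v^+=-2.2728  a^+=0.0373
step 2: x_pred=-3.6090  r=6.0490  x^+=-1.1410  v^+=0.6001  a^+=0.6123
step 3: x_pred=-0.3064  r=-0.3036  x^+=-0.4302  v^+=1.0333  a^+=0.5835
step 4: x_pred=0.7988  r=0.4212  x^+=0.9707  v^+=1.7793  a^+=0.6235
step 5: x_pred=2.9187  r=-7.9587  x^+=-0.3284  v^+=-1.3684  a^+=-0.1331
step 6: x_pred=-1.6735  r=-3.4365  x^+=-3.0756  v^+=-3.1057  a^+=-0.4598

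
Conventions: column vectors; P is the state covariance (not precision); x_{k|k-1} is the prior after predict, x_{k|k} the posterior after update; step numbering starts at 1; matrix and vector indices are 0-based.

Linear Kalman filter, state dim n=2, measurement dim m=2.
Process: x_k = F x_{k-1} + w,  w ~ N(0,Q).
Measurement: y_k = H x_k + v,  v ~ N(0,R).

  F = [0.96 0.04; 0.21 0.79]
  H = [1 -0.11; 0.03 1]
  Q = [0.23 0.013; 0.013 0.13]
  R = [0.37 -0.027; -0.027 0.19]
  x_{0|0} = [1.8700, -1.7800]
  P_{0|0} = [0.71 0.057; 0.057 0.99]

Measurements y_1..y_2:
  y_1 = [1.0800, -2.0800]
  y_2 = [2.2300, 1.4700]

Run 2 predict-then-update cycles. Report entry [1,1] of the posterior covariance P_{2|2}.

step 1: x^-=[1.7240, -1.0135]  P^-=[0.8903 0.2311; 0.2311 0.7981]  S=[1.2191 0.1423; 0.1423 1.0028]  K=[0.6909 0.1591; 0.0243 0.7994]  nu=[-0.7555, -1.1182]  x^+=[1.0242, -1.9257]  P^+=[0.2518 0.0040; 0.0040 0.1511]
step 2: x^-=[0.9062, -1.3062]  P^-=[0.4626 0.0716; 0.0716 0.2367]  S=[0.8197 0.0322; 0.0322 0.4315]  K=[0.5485 0.1572; 0.0339 0.5511]  nu=[1.1802, 2.7491]  x^+=[1.9857, 0.2490]  P^+=[0.1997 0.0091; 0.0091 0.1035]

P_post[1,1] = 0.1035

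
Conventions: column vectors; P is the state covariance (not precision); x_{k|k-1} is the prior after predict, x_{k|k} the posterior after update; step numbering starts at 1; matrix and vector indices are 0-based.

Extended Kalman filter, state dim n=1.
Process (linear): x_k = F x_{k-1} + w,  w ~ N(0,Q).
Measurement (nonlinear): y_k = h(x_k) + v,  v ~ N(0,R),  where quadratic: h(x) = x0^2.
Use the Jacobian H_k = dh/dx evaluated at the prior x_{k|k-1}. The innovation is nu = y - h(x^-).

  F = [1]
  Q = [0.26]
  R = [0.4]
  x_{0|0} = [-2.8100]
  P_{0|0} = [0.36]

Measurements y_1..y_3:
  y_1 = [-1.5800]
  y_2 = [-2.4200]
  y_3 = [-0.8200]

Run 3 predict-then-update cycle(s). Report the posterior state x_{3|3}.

step 1: x^-=[-2.8100]  P^-=[0.6200]  H_jac=[-5.6200]  S=[19.9823]  K=[-0.1744]  nu=[-9.4761]  x^+=[-1.1576]  P^+=[0.0124]
step 2: x^-=[-1.1576]  P^-=[0.2724]  H_jac=[-2.3152]  S=[1.8602]  K=[-0.3390]  nu=[-3.7601]  x^+=[0.1172]  P^+=[0.0586]
step 3: x^-=[0.1172]  P^-=[0.3186]  H_jac=[0.2344]  S=[0.4175]  K=[0.1789]  nu=[-0.8337]  x^+=[-0.0319]  P^+=[0.3052]

x_post = [-0.0319]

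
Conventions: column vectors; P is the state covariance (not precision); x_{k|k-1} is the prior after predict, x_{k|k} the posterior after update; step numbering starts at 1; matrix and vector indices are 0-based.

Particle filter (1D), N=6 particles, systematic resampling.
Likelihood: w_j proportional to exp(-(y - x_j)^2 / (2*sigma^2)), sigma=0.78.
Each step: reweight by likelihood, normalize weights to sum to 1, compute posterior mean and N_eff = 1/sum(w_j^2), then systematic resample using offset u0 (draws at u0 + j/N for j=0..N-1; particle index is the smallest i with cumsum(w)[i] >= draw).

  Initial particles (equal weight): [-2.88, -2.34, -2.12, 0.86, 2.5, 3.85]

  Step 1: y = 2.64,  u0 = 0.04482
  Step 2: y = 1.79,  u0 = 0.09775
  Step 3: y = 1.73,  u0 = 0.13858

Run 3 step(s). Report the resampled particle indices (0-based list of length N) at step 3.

resampled_idx = [0, 1, 2, 3, 4, 5]

step 1: w=[0.0000, 0.0000, 0.0000, 0.0545, 0.7245, 0.2210]  mean=2.7091  Neff=1.7340  idx=[3, 4, 4, 4, 4, 5]
step 2: w=[0.1552, 0.2088, 0.2088, 0.2088, 0.2088, 0.0097]  mean=2.2585  Neff=5.0367  idx=[0, 1, 2, 3, 3, 4]
step 3: w=[0.1488, 0.1702, 0.1702, 0.1702, 0.1702, 0.1702]  mean=2.2560  Neff=5.9862  idx=[0, 1, 2, 3, 4, 5]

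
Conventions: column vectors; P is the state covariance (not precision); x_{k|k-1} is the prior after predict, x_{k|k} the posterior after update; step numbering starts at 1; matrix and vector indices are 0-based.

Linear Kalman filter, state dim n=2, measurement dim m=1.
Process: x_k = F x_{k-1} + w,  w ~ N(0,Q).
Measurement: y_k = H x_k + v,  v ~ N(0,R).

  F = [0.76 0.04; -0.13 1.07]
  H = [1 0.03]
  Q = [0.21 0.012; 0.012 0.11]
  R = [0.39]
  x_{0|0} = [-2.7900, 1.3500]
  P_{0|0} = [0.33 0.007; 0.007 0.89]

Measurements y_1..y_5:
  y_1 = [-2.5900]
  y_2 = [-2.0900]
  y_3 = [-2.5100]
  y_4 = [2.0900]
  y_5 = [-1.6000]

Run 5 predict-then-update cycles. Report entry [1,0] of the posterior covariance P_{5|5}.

P_post[1,0] = 0.0189

step 1: x^-=[-2.0664, 1.8072]  P^-=[0.4025 0.0231; 0.0231 1.1326]  S=[0.7949]  K=[0.5072; 0.0719]  nu=[-0.5778]  x^+=[-2.3595, 1.7657]  P^+=[0.1980 -0.0058; -0.0058 1.1285]
step 2: x^-=[-1.7226, 2.1960]  P^-=[0.3258 0.0360; 0.0360 1.4070]  S=[0.7192]  K=[0.4545; 0.1088]  nu=[-0.4333]  x^+=[-1.9195, 2.1489]  P^+=[0.1772 0.0005; 0.0005 1.3985]
step 3: x^-=[-1.3729, 2.5488]  P^-=[0.3146 0.0547; 0.0547 1.7140]  S=[0.7095]  K=[0.4458; 0.1496]  nu=[-1.2136]  x^+=[-1.9139, 2.3673]  P^+=[0.1736 0.0074; 0.0074 1.6981]
step 4: x^-=[-1.3599, 2.7818]  P^-=[0.3135 0.0735; 0.0735 2.0550]  S=[0.7097]  K=[0.4448; 0.1904]  nu=[3.3664]  x^+=[0.1374, 3.4229]  P^+=[0.1731 0.0134; 0.0134 2.0293]
step 5: x^-=[0.2414, 3.6446]  P^-=[0.3140 0.0926; 0.0926 2.4325]  S=[0.7118]  K=[0.4451; 0.2326]  nu=[-1.9507]  x^+=[-0.6269, 3.1909]  P^+=[0.1730 0.0189; 0.0189 2.3940]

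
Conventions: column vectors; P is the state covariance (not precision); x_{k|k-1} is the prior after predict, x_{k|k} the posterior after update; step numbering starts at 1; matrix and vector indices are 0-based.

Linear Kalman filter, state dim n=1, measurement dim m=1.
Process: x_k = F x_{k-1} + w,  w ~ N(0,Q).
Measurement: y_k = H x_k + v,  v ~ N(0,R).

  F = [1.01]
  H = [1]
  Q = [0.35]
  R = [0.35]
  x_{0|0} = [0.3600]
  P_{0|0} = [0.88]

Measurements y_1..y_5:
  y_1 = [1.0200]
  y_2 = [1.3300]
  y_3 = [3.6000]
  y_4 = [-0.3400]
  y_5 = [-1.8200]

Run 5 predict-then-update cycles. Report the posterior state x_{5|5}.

x_post = [-0.8144]

step 1: x^-=[0.3636]  P^-=[1.2477]  S=[1.5977]  K=[0.7809]  nu=[0.6564]  x^+=[0.8762]  P^+=[0.2733]
step 2: x^-=[0.8850]  P^-=[0.6288]  S=[0.9788]  K=[0.6424]  nu=[0.4450]  x^+=[1.1709]  P^+=[0.2248]
step 3: x^-=[1.1826]  P^-=[0.5794]  S=[0.9294]  K=[0.6234]  nu=[2.4174]  x^+=[2.6896]  P^+=[0.2182]
step 4: x^-=[2.7165]  P^-=[0.5726]  S=[0.9226]  K=[0.6206]  nu=[-3.0565]  x^+=[0.8196]  P^+=[0.2172]
step 5: x^-=[0.8277]  P^-=[0.5716]  S=[0.9216]  K=[0.6202]  nu=[-2.6477]  x^+=[-0.8144]  P^+=[0.2171]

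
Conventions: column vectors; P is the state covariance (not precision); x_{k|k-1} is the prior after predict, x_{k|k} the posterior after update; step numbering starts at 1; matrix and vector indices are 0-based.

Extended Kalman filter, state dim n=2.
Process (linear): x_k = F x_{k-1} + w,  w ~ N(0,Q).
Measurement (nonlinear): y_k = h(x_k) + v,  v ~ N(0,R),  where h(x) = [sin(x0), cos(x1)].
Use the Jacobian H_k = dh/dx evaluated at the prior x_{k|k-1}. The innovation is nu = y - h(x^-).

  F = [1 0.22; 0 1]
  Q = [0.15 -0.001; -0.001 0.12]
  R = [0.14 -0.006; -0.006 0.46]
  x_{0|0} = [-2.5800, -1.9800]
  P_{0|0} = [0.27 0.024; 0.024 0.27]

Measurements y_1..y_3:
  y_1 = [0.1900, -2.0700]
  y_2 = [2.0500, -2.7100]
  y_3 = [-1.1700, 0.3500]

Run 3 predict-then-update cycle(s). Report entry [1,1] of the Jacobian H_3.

step 1: x^-=[-3.0156, -1.9800]  P^-=[0.4436 0.0824; 0.0824 0.3900]  H_jac=[-0.9921 0.0000; 0.0000 0.9174]  S=[0.5766 -0.0810; -0.0810 0.7883]  K=[-0.7608 0.0177; -0.0792 0.4458]  nu=[0.3157, -1.6721]  x^+=[-3.2854, -2.7504]  P^+=[0.1075 0.0139; 0.0139 0.2240]
step 2: x^-=[-3.8905, -2.7504]  P^-=[0.2744 0.0622; 0.0622 0.3440]  H_jac=[-0.7325 0.0000; 0.0000 0.3813]  S=[0.2872 -0.0234; -0.0234 0.5100]  K=[-0.6986 0.0145; -0.1381 0.2509]  nu=[1.3692, -1.7856]  x^+=[-4.8728, -3.3874]  P^+=[0.1337 0.0285; 0.0285 0.3048]
step 3: x^-=[-5.6181, -3.3874]  P^-=[0.3109 0.0945; 0.0945 0.4248]  H_jac=[0.7868 0.0000; 0.0000 -0.2434]  S=[0.3325 -0.0241; -0.0241 0.4852]  K=[0.7350 -0.0109; 0.2090 -0.2027]  nu=[-1.7871, 1.3199]  x^+=[-6.9460, -4.0285]  P^+=[0.1309 0.0387; 0.0387 0.3883]

H_jac[1,1] = -0.2434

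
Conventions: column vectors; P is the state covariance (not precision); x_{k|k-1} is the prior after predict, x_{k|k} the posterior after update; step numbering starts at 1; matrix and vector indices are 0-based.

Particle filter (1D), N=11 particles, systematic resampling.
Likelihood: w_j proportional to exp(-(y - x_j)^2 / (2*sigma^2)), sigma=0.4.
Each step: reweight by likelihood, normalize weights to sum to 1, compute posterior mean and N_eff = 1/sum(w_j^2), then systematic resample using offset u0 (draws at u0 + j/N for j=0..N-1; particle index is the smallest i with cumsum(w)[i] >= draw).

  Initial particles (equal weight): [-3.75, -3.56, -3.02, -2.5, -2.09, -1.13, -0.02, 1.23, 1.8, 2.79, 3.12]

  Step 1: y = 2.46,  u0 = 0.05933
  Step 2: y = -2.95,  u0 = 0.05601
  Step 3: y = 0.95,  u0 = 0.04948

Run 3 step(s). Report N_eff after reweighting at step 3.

N_eff = 11.0000

step 1: w=[0.0000, 0.0000, 0.0000, 0.0000, 0.0000, 0.0000, 0.0000, 0.0072, 0.2079, 0.5771, 0.2079]  mean=2.6416  Neff=2.3839  idx=[8, 8, 9, 9, 9, 9, 9, 9, 9, 10, 10]
step 2: w=[0.5000, 0.5000, 0.0000, 0.0000, 0.0000, 0.0000, 0.0000, 0.0000, 0.0000, 0.0000, 0.0000]  mean=1.8000  Neff=2.0000  idx=[0, 0, 0, 0, 0, 1, 1, 1, 1, 1, 1]
step 3: w=[0.0909, 0.0909, 0.0909, 0.0909, 0.0909, 0.0909, 0.0909, 0.0909, 0.0909, 0.0909, 0.0909]  mean=1.8000  Neff=11.0000  idx=[0, 1, 2, 3, 4, 5, 6, 7, 8, 9, 10]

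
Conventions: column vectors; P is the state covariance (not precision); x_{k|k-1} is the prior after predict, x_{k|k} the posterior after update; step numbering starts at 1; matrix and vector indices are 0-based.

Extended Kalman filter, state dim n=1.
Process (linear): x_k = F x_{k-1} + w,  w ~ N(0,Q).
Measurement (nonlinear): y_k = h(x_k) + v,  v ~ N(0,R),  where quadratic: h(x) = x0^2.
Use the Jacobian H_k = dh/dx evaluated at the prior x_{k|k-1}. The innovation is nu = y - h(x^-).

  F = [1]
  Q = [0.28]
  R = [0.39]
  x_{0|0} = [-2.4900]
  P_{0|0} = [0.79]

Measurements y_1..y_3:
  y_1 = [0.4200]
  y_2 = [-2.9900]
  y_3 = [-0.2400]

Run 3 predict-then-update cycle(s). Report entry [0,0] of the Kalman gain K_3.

step 1: x^-=[-2.4900]  P^-=[1.0700]  H_jac=[-4.9800]  S=[26.9264]  K=[-0.1979]  nu=[-5.7801]  x^+=[-1.3461]  P^+=[0.0155]
step 2: x^-=[-1.3461]  P^-=[0.2955]  H_jac=[-2.6923]  S=[2.5319]  K=[-0.3142]  nu=[-4.8021]  x^+=[0.1628]  P^+=[0.0455]
step 3: x^-=[0.1628]  P^-=[0.3255]  H_jac=[0.3255]  S=[0.4245]  K=[0.2496]  nu=[-0.2665]  x^+=[0.0962]  P^+=[0.2991]

K[0,0] = 0.2496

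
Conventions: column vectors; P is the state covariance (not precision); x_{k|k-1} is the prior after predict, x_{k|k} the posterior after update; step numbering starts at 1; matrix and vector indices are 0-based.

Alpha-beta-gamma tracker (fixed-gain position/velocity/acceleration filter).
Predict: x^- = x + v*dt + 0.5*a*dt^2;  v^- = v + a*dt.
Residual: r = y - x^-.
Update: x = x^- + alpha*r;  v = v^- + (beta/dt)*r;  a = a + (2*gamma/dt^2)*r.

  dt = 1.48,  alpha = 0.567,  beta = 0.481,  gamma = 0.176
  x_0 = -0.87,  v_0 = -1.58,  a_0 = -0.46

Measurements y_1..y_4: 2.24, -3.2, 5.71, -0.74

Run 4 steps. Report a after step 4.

step 1: x_pred=-3.7122  r=5.9522  x^+=-0.3373  v^+=-0.3263  a^+=0.4965
step 2: x_pred=-0.2765  r=-2.9235  x^+=-1.9341  v^+=-0.5416  a^+=0.0267
step 3: x_pred=-2.7065  r=8.4165  x^+=2.0657  v^+=2.2333  a^+=1.3792
step 4: x_pred=6.8815  r=-7.6215  x^+=2.5601  v^+=1.7976  a^+=0.1545

a_post = 0.1545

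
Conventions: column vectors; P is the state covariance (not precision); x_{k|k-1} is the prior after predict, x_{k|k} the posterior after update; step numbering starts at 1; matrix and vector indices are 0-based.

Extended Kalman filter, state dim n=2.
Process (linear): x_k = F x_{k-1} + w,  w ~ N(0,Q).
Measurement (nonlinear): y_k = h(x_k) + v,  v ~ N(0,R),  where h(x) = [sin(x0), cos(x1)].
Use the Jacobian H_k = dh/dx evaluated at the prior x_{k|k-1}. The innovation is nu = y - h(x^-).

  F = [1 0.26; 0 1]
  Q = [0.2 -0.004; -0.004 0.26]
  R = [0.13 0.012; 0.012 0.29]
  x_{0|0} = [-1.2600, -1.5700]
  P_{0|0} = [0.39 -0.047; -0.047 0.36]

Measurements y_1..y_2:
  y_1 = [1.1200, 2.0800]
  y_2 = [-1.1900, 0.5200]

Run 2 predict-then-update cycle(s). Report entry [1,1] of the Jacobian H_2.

step 1: x^-=[-1.6682, -1.5700]  P^-=[0.5899 0.0426; 0.0426 0.6200]  H_jac=[-0.0972 0.0000; 0.0000 1.0000]  S=[0.1356 0.0079; 0.0079 0.9100]  K=[-0.4261 0.0505; -0.0701 0.6819]  nu=[2.1153, 2.0792]  x^+=[-2.4644, -0.3004]  P^+=[0.5633 0.0095; 0.0095 0.1969]
step 2: x^-=[-2.5425, -0.3004]  P^-=[0.7816 0.0567; 0.0567 0.4569]  H_jac=[-0.8259 0.0000; 0.0000 0.2959]  S=[0.6631 -0.0019; -0.0019 0.3300]  K=[-0.9733 0.0454; -0.0695 0.4093]  nu=[-0.6261, -0.4352]  x^+=[-1.9528, -0.4350]  P^+=[0.1526 0.0050; 0.0050 0.3983]

H_jac[1,1] = 0.2959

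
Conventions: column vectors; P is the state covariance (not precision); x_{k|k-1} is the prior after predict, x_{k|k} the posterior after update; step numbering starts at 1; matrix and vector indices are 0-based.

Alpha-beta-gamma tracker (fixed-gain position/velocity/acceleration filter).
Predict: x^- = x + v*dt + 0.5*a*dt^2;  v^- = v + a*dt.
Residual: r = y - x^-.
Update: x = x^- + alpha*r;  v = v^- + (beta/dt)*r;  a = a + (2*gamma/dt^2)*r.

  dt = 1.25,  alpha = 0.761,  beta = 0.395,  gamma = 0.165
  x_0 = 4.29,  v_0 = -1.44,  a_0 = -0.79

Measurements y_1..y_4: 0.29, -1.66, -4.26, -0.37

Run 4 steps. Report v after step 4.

step 1: x_pred=1.8728  r=-1.5828  x^+=0.6683  v^+=-2.9277  a^+=-1.1243
step 2: x_pred=-3.8696  r=2.2096  x^+=-2.1881  v^+=-3.6348  a^+=-0.6576
step 3: x_pred=-7.2453  r=2.9853  x^+=-4.9735  v^+=-3.5134  a^+=-0.0271
step 4: x_pred=-9.3865  r=9.0165  x^+=-2.5249  v^+=-0.6981  a^+=1.8772

v_post = -0.6981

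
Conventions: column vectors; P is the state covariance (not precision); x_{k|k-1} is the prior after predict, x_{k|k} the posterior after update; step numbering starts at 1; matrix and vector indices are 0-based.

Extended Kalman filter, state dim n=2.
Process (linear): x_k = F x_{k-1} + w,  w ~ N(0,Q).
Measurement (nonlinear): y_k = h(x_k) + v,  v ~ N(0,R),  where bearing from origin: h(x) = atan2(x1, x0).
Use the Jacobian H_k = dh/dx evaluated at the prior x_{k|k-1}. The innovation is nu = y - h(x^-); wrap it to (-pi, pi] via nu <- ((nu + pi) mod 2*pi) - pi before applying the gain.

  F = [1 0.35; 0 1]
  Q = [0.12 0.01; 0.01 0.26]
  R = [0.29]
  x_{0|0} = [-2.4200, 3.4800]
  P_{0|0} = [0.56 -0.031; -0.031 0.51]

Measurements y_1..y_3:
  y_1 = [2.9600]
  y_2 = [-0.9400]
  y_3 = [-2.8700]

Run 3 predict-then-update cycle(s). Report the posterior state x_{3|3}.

x_post = [2.0214, 4.6486]

step 1: x^-=[-1.2020, 3.4800]  P^-=[0.7208 0.1575; 0.1575 0.7700]  H_jac=[-0.2567 -0.0887]  S=[0.3507]  K=[-0.5674; -0.3100]  nu=[1.0566]  x^+=[-1.8015, 3.1525]  P^+=[0.6079 0.0958; 0.0958 0.7363]
step 2: x^-=[-0.6982, 3.1525]  P^-=[0.8851 0.3635; 0.3635 0.9963]  H_jac=[-0.3024 -0.0670]  S=[0.3901]  K=[-0.7485; -0.4528]  nu=[-2.7287]  x^+=[1.3442, 4.3880]  P^+=[0.6666 0.2313; 0.2313 0.9163]
step 3: x^-=[2.8800, 4.3880]  P^-=[1.0608 0.5620; 0.5620 1.1763]  H_jac=[-0.1593 0.1045]  S=[0.3111]  K=[-0.3543; 0.1075]  nu=[2.4232]  x^+=[2.0214, 4.6486]  P^+=[1.0217 0.5739; 0.5739 1.1727]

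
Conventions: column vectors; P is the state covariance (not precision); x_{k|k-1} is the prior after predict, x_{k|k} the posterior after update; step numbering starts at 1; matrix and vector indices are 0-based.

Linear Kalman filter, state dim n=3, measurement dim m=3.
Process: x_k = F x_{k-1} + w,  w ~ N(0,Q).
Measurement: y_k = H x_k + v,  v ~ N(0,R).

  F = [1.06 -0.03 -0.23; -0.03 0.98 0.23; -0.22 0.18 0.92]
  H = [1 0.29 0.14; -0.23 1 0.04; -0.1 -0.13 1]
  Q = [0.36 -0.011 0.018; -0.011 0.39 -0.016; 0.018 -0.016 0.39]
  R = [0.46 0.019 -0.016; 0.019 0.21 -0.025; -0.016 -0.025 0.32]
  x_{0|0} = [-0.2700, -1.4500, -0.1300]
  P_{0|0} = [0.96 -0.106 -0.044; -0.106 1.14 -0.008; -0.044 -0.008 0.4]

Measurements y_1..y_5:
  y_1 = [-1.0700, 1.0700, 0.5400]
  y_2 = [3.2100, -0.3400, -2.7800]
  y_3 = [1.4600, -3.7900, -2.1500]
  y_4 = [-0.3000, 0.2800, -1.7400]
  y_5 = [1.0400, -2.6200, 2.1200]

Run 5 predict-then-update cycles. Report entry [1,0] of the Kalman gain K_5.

step 1: x^-=[-0.2128, -1.4428, -0.3212]  P^-=[1.4889 -0.2156 -0.3622; -0.2156 1.5101 0.2954; -0.3622 0.2954 0.8355]  S=[1.8898 -0.0401 -0.3474; -0.0401 1.9297 0.2401; -0.3474 0.2401 1.1860]  K=[0.6947 -0.2635 -0.1505; 0.1534 0.8200 -0.0193; 0.0451 0.1287 0.6898]  nu=[-0.3938, 2.4767, 0.6524]  x^+=[-1.2373, 0.5150, 0.4298]  P^+=[0.3097 0.0335 -0.0173; 0.0335 0.1834 -0.0019; -0.0173 -0.0019 0.2148]
step 2: x^-=[-1.4258, 0.6407, 0.7603]  P^-=[0.7258 -0.0066 -0.1117; -0.0066 0.5752 0.0560; -0.1117 0.0560 0.5965]  S=[1.2152 0.0236 -0.1206; 0.0236 0.8341 0.0231; -0.1206 0.0231 0.9411]  K=[0.5757 -0.2266 -0.1156; 0.1228 0.6912 -0.0205; 0.0518 0.1073 0.6420]  nu=[4.3435, -1.3390, -3.5996]  x^+=[1.7941, 0.3222, -1.4693]  P^+=[0.2565 0.0257 -0.0115; 0.0257 0.1540 -0.0032; -0.0115 -0.0032 0.2004]
step 3: x^-=[2.2300, -0.0760, -1.6884]  P^-=[0.6629 -0.0097 -0.0916; -0.0097 0.5460 0.0475; -0.0916 0.0475 0.5786]  S=[1.1528 0.0255 -0.0977; 0.0255 0.8019 0.0117; -0.0977 0.0117 0.9201]  K=[0.5573 -0.2230 -0.1082; 0.1178 0.6825 -0.0207; 0.0544 0.1033 0.6365]  nu=[-0.5116, -3.1335, -0.2484]  x^+=[2.6704, -2.2699, -2.1980]  P^+=[0.2483 0.0240 -0.0100; 0.0240 0.1517 -0.0034; -0.0100 -0.0034 0.1988]
step 4: x^-=[3.4043, -2.8102, -3.0182]  P^-=[0.6529 -0.0107 -0.0881; -0.0107 0.5436 0.0467; -0.0881 0.0467 0.5762]  S=[1.1429 0.0262 -0.0936; 0.0262 0.7994 0.0102; -0.0936 0.0102 0.9171]  K=[0.5542 -0.2224 -0.1067; 0.1170 0.6819 -0.0206; 0.0551 0.1027 0.6357]  nu=[-2.4668, 3.9939, 1.2533]  x^+=[1.0154, -0.4012, -1.9472]  P^+=[0.2469 0.0237 -0.0097; 0.0237 0.1515 -0.0035; -0.0097 -0.0035 0.1986]
step 5: x^-=[1.5363, -0.8715, -2.0870]  P^-=[0.6512 -0.0108 -0.0874; -0.0108 0.5434 0.0466; -0.0874 0.0466 0.5758]  S=[1.1412 0.0263 -0.0928; 0.0263 0.7991 0.0100; -0.0928 0.0100 0.9166]  K=[0.5536 -0.2223 -0.1064; 0.1169 0.6819 -0.0206; 0.0552 0.1026 0.6356]  nu=[0.0487, -1.3117, 4.2474]  x^+=[1.4027, -1.8477, 0.4808]  P^+=[0.2466 0.0236 -0.0096; 0.0236 0.1515 -0.0035; -0.0096 -0.0035 0.1985]

K[1,0] = 0.1169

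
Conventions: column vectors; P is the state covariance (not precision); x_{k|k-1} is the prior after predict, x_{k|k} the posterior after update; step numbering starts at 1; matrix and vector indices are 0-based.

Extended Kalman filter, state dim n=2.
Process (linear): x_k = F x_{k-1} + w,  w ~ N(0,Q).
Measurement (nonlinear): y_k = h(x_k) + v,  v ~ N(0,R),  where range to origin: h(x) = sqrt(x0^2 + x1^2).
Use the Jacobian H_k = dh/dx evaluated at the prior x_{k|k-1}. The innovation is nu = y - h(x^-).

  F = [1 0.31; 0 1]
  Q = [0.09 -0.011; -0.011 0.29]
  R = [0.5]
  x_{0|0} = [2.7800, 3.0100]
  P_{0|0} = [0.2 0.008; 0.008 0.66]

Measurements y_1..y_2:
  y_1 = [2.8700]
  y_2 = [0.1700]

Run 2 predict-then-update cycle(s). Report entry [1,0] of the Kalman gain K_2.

step 1: x^-=[3.7131, 3.0100]  P^-=[0.3584 0.2016; 0.2016 0.9500]  H_jac=[0.7768 0.6297]  S=[1.2902]  K=[0.3142; 0.5850]  nu=[-1.9099]  x^+=[3.1131, 1.8926]  P^+=[0.2310 -0.0356; -0.0356 0.5084]
step 2: x^-=[3.6998, 1.8926]  P^-=[0.3478 0.1110; 0.1110 0.7984]  H_jac=[0.8903 0.4554]  S=[1.0313]  K=[0.3493; 0.4484]  nu=[-3.9858]  x^+=[2.3075, 0.1054]  P^+=[0.2220 -0.0505; -0.0505 0.5910]

K[1,0] = 0.4484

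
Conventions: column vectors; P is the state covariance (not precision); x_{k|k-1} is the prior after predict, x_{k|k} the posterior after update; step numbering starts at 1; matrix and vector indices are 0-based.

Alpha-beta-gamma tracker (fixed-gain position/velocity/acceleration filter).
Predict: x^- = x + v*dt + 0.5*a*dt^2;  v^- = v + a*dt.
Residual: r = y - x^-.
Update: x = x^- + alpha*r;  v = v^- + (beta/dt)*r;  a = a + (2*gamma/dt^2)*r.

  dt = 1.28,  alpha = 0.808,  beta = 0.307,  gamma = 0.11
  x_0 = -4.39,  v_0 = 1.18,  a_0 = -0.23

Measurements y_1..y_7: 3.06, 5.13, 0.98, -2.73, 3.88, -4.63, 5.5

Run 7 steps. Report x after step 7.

x_post = 2.8392

step 1: x_pred=-3.0680  r=6.1280  x^+=1.8834  v^+=2.3554  a^+=0.5929
step 2: x_pred=5.3840  r=-0.2540  x^+=5.1788  v^+=3.0533  a^+=0.5588
step 3: x_pred=9.5447  r=-8.5647  x^+=2.6244  v^+=1.7143  a^+=-0.5913
step 4: x_pred=4.3344  r=-7.0644  x^+=-1.3736  v^+=-0.7369  a^+=-1.5399
step 5: x_pred=-3.5783  r=7.4583  x^+=2.4480  v^+=-0.9191  a^+=-0.5384
step 6: x_pred=0.8305  r=-5.4605  x^+=-3.5816  v^+=-2.9179  a^+=-1.2716
step 7: x_pred=-8.3582  r=13.8582  x^+=2.8392  v^+=-1.2218  a^+=0.5892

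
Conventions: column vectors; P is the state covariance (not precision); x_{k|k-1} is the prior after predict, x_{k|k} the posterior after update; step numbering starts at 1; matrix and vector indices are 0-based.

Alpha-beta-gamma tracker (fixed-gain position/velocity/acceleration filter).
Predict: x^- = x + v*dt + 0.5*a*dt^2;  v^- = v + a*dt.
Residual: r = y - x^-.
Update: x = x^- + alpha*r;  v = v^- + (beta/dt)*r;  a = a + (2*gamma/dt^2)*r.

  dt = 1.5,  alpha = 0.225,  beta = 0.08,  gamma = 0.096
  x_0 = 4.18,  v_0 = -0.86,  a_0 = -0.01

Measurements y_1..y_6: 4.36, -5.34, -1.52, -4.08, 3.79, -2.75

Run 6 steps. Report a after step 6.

a_post = 1.1941

step 1: x_pred=2.8787  r=1.4813  x^+=3.2120  v^+=-0.7960  a^+=0.1164
step 2: x_pred=2.1490  r=-7.4890  x^+=0.4640  v^+=-1.0208  a^+=-0.5227
step 3: x_pred=-1.6553  r=0.1353  x^+=-1.6248  v^+=-1.7976  a^+=-0.5111
step 4: x_pred=-4.8962  r=0.8162  x^+=-4.7126  v^+=-2.5207  a^+=-0.4415
step 5: x_pred=-8.9903  r=12.7803  x^+=-6.1147  v^+=-2.5013  a^+=0.6491
step 6: x_pred=-9.1365  r=6.3865  x^+=-7.6995  v^+=-1.1870  a^+=1.1941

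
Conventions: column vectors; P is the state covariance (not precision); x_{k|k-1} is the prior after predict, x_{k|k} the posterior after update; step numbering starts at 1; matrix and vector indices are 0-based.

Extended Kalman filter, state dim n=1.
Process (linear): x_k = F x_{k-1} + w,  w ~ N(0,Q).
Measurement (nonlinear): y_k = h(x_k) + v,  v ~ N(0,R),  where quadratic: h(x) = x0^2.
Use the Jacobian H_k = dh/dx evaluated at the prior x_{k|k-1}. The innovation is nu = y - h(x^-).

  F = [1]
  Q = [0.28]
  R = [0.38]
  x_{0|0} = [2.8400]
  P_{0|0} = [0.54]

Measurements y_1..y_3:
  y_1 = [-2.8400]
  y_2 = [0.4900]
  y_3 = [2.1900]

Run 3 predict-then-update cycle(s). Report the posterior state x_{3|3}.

step 1: x^-=[2.8400]  P^-=[0.8200]  H_jac=[5.6800]  S=[26.8352]  K=[0.1736]  nu=[-10.9056]  x^+=[0.9472]  P^+=[0.0116]
step 2: x^-=[0.9472]  P^-=[0.2916]  H_jac=[1.8944]  S=[1.4265]  K=[0.3873]  nu=[-0.4072]  x^+=[0.7895]  P^+=[0.0777]
step 3: x^-=[0.7895]  P^-=[0.3577]  H_jac=[1.5790]  S=[1.2718]  K=[0.4441]  nu=[1.5667]  x^+=[1.4852]  P^+=[0.1069]

x_post = [1.4852]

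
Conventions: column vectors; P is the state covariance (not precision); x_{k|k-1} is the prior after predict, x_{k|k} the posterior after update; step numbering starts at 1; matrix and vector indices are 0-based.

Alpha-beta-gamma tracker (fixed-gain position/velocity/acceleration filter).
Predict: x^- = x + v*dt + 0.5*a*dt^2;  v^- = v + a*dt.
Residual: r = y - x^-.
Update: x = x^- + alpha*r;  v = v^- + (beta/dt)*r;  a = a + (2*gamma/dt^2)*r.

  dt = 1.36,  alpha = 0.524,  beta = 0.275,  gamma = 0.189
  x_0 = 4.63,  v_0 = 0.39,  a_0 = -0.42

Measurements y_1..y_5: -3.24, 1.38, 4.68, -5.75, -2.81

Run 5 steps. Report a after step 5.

a_post = 1.3534

step 1: x_pred=4.7720  r=-8.0120  x^+=0.5737  v^+=-1.8013  a^+=-2.0574
step 2: x_pred=-3.7787  r=5.1587  x^+=-1.0755  v^+=-3.5562  a^+=-1.0031
step 3: x_pred=-6.8397  r=11.5197  x^+=-0.8034  v^+=-2.5911  a^+=1.3511
step 4: x_pred=-3.0777  r=-2.6723  x^+=-4.4780  v^+=-1.2939  a^+=0.8050
step 5: x_pred=-5.4932  r=2.6832  x^+=-4.0872  v^+=0.3435  a^+=1.3534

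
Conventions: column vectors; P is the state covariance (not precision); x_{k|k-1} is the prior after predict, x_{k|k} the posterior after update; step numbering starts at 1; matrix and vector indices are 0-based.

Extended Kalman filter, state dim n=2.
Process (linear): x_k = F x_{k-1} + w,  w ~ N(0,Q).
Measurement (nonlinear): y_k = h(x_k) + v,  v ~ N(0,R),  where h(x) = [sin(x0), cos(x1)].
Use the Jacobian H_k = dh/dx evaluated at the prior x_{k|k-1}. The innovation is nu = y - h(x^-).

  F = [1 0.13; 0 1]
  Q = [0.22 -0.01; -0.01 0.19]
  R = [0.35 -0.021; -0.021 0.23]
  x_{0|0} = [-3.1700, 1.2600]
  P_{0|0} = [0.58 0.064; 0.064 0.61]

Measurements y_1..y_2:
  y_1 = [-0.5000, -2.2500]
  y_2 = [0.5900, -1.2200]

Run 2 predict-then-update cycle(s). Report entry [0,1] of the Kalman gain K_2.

K[0,1] = -0.0408

step 1: x^-=[-3.0062, 1.2600]  P^-=[0.8269 0.1333; 0.1333 0.8000]  H_jac=[-0.9908 0.0000; 0.0000 -0.9521]  S=[1.1619 0.1048; 0.1048 0.9552]  K=[-0.7002 -0.0561; -0.0422 -0.7928]  nu=[-0.3650, -2.5558]  x^+=[-2.6073, 3.3016]  P^+=[0.2461 -0.0019; -0.0019 0.1906]
step 2: x^-=[-2.1781, 3.3016]  P^-=[0.4689 0.0129; 0.0129 0.3806]  H_jac=[-0.5706 0.0000; 0.0000 0.1593]  S=[0.5027 -0.0222; -0.0222 0.2397]  K=[-0.5341 -0.0408; -0.0035 0.2527]  nu=[1.4112, -0.2328]  x^+=[-2.9222, 3.2379]  P^+=[0.3261 0.0114; 0.0114 0.3652]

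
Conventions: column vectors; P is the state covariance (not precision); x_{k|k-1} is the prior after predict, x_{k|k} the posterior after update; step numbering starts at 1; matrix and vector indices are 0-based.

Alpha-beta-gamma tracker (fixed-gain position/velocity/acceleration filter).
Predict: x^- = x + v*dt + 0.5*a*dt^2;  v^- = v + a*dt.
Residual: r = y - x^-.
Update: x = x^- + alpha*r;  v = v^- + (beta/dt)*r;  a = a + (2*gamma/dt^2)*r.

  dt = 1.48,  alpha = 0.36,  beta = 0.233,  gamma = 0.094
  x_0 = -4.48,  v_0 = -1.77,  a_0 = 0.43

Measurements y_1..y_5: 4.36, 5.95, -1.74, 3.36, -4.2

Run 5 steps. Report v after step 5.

v_post = 1.3921

step 1: x_pred=-6.6287  r=10.9887  x^+=-2.6727  v^+=0.5964  a^+=1.3731
step 2: x_pred=-0.2862  r=6.2362  x^+=1.9588  v^+=3.6104  a^+=1.9084
step 3: x_pred=9.3923  r=-11.1323  x^+=5.3847  v^+=4.6823  a^+=0.9529
step 4: x_pred=13.3581  r=-9.9981  x^+=9.7588  v^+=4.5186  a^+=0.0948
step 5: x_pred=16.5501  r=-20.7501  x^+=9.0800  v^+=1.3921  a^+=-1.6862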